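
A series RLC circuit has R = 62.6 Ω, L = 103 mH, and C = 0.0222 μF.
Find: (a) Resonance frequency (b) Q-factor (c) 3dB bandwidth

Step 1 — Resonance: ω₀ = 1/√(LC) = 1/√(0.103·2.22e-08) = 2.091e+04 rad/s.
Step 2 — f₀ = ω₀/(2π) = 3328 Hz.
Step 3 — Series Q: Q = ω₀L/R = 2.091e+04·0.103/62.6 = 34.41.
Step 4 — Bandwidth: Δω = ω₀/Q = 607.8 rad/s; BW = Δω/(2π) = 96.73 Hz.

(a) f₀ = 3328 Hz  (b) Q = 34.41  (c) BW = 96.73 Hz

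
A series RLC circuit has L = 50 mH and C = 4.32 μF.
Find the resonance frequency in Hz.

Step 1 — Resonance condition Im(Z)=0 gives ω₀ = 1/√(LC).
Step 2 — ω₀ = 1/√(0.05·4.32e-06) = 2152 rad/s.
Step 3 — f₀ = ω₀/(2π) = 342.4 Hz.

f₀ = 342.4 Hz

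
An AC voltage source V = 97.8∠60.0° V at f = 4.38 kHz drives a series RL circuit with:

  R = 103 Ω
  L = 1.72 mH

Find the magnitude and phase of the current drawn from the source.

Step 1 — Angular frequency: ω = 2π·f = 2π·4380 = 2.752e+04 rad/s.
Step 2 — Component impedances:
  R: Z = R = 103 Ω
  L: Z = jωL = j·2.752e+04·0.00172 = 0 + j47.34 Ω
Step 3 — Series combination: Z_total = R + L = 103 + j47.34 Ω = 113.4∠24.7° Ω.
Step 4 — Source phasor: V = 97.8∠60.0° V = 48.9 + j84.7 V.
Step 5 — Ohm's law: I = V / Z_total = (48.9 + j84.7) / (103 + j47.34) = 0.704 + j0.4988 A.
Step 6 — Convert to polar: |I| = 0.8628 A, ∠I = 35.3°.

I = 0.8628∠35.3° A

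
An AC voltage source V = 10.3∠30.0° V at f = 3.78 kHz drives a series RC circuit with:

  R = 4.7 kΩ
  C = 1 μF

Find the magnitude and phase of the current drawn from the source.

Step 1 — Angular frequency: ω = 2π·f = 2π·3780 = 2.375e+04 rad/s.
Step 2 — Component impedances:
  R: Z = R = 4700 Ω
  C: Z = 1/(jωC) = -j/(ω·C) = 0 - j42.1 Ω
Step 3 — Series combination: Z_total = R + C = 4700 - j42.1 Ω = 4700∠-0.5° Ω.
Step 4 — Source phasor: V = 10.3∠30.0° V = 8.92 + j5.15 V.
Step 5 — Ohm's law: I = V / Z_total = (8.92 + j5.15) / (4700 - j42.1) = 0.001888 + j0.001113 A.
Step 6 — Convert to polar: |I| = 0.002191 A, ∠I = 30.5°.

I = 0.002191∠30.5° A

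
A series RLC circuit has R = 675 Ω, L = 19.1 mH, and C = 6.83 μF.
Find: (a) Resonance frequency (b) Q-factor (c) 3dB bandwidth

Step 1 — Resonance: ω₀ = 1/√(LC) = 1/√(0.0191·6.83e-06) = 2769 rad/s.
Step 2 — f₀ = ω₀/(2π) = 440.6 Hz.
Step 3 — Series Q: Q = ω₀L/R = 2769·0.0191/675 = 0.07834.
Step 4 — Bandwidth: Δω = ω₀/Q = 3.534e+04 rad/s; BW = Δω/(2π) = 5625 Hz.

(a) f₀ = 440.6 Hz  (b) Q = 0.07834  (c) BW = 5625 Hz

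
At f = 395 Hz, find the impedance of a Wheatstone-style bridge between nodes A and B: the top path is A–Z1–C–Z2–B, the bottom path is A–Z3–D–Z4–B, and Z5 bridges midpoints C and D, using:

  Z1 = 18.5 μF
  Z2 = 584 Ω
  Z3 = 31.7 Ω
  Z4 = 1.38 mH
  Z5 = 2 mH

Step 1 — Angular frequency: ω = 2π·f = 2π·395 = 2482 rad/s.
Step 2 — Component impedances:
  Z1: Z = 1/(jωC) = -j/(ω·C) = 0 - j21.78 Ω
  Z2: Z = R = 584 Ω
  Z3: Z = R = 31.7 Ω
  Z4: Z = jωL = j·2482·0.00138 = 0 + j3.425 Ω
  Z5: Z = jωL = j·2482·0.002 = 0 + j4.964 Ω
Step 3 — Bridge requires nodal analysis (the Z5 bridge couples midpoints C and D, so the two paths cannot be reduced to a simple series/parallel combination). Setting node B to ground and injecting 1 A at node A, the 3-node admittance system at A, C, D solves to V_A = Z_AB = 7.046 - j9.648 Ω = 11.95∠-53.9° Ω.

Z = 7.046 - j9.648 Ω = 11.95∠-53.9° Ω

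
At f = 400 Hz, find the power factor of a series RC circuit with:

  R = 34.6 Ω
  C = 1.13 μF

Step 1 — Angular frequency: ω = 2π·f = 2π·400 = 2513 rad/s.
Step 2 — Component impedances:
  R: Z = R = 34.6 Ω
  C: Z = 1/(jωC) = -j/(ω·C) = 0 - j352.1 Ω
Step 3 — Series combination: Z_total = R + C = 34.6 - j352.1 Ω = 353.8∠-84.4° Ω.
Step 4 — Power factor: PF = cos(φ) = Re(Z)/|Z| = 34.6/353.81 = 0.09779.
Step 5 — Type: Im(Z) = -352.1 ⇒ leading (phase φ = -84.4°).

PF = 0.09779 (leading, φ = -84.4°)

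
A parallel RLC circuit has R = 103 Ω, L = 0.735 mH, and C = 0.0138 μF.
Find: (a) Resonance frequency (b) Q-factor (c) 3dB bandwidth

Step 1 — Resonance: ω₀ = 1/√(LC) = 1/√(0.000735·1.38e-08) = 3.14e+05 rad/s.
Step 2 — f₀ = ω₀/(2π) = 4.997e+04 Hz.
Step 3 — Parallel Q: Q = R/(ω₀L) = 103/(3.14e+05·0.000735) = 0.4463.
Step 4 — Bandwidth: Δω = ω₀/Q = 7.035e+05 rad/s; BW = Δω/(2π) = 1.12e+05 Hz.

(a) f₀ = 4.997e+04 Hz  (b) Q = 0.4463  (c) BW = 1.12e+05 Hz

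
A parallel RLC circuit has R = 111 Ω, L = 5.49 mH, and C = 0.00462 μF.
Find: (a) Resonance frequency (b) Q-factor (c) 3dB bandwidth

Step 1 — Resonance: ω₀ = 1/√(LC) = 1/√(0.00549·4.62e-09) = 1.986e+05 rad/s.
Step 2 — f₀ = ω₀/(2π) = 3.16e+04 Hz.
Step 3 — Parallel Q: Q = R/(ω₀L) = 111/(1.986e+05·0.00549) = 0.1018.
Step 4 — Bandwidth: Δω = ω₀/Q = 1.95e+06 rad/s; BW = Δω/(2π) = 3.104e+05 Hz.

(a) f₀ = 3.16e+04 Hz  (b) Q = 0.1018  (c) BW = 3.104e+05 Hz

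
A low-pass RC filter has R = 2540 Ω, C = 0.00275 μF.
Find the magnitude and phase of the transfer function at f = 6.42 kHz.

Step 1 — Angular frequency: ω = 2π·6420 = 4.034e+04 rad/s.
Step 2 — Transfer function: H(jω) = 1/(1 + jωRC).
Step 3 — Denominator: 1 + jωRC = 1 + j·4.034e+04·2540·2.75e-09 = 1 + j0.2818.
Step 4 — H = 0.9264 - j0.261.
Step 5 — Magnitude: |H| = 0.9625 (-0.3 dB); phase: φ = -15.7°.

|H| = 0.9625 (-0.3 dB), φ = -15.7°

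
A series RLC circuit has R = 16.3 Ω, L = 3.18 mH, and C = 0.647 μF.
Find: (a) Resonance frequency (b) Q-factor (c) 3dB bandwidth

Step 1 — Resonance: ω₀ = 1/√(LC) = 1/√(0.00318·6.47e-07) = 2.205e+04 rad/s.
Step 2 — f₀ = ω₀/(2π) = 3509 Hz.
Step 3 — Series Q: Q = ω₀L/R = 2.205e+04·0.00318/16.3 = 4.301.
Step 4 — Bandwidth: Δω = ω₀/Q = 5126 rad/s; BW = Δω/(2π) = 815.8 Hz.

(a) f₀ = 3509 Hz  (b) Q = 4.301  (c) BW = 815.8 Hz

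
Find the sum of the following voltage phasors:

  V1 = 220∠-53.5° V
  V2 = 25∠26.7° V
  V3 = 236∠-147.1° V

Step 1 — Convert each phasor to rectangular form:
  V1 = 220·(cos(-53.5°) + j·sin(-53.5°)) = 130.9 - j176.8 V
  V2 = 25·(cos(26.7°) + j·sin(26.7°)) = 22.33 + j11.23 V
  V3 = 236·(cos(-147.1°) + j·sin(-147.1°)) = -198.2 - j128.2 V
Step 2 — Sum components: V_total = -44.95 - j293.8 V.
Step 3 — Convert to polar: |V_total| = 297.2 V, ∠V_total = -98.7°.

V_total = 297.2∠-98.7° V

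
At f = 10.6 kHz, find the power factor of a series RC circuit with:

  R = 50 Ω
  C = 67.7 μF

Step 1 — Angular frequency: ω = 2π·f = 2π·1.06e+04 = 6.66e+04 rad/s.
Step 2 — Component impedances:
  R: Z = R = 50 Ω
  C: Z = 1/(jωC) = -j/(ω·C) = 0 - j0.2218 Ω
Step 3 — Series combination: Z_total = R + C = 50 - j0.2218 Ω = 50∠-0.3° Ω.
Step 4 — Power factor: PF = cos(φ) = Re(Z)/|Z| = 50/50 = 1.
Step 5 — Type: Im(Z) = -0.2218 ⇒ leading (phase φ = -0.3°).

PF = 1 (leading, φ = -0.3°)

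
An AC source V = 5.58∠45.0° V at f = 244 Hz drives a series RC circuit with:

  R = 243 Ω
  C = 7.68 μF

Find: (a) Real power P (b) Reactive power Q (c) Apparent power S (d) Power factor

Step 1 — Angular frequency: ω = 2π·f = 2π·244 = 1533 rad/s.
Step 2 — Component impedances:
  R: Z = R = 243 Ω
  C: Z = 1/(jωC) = -j/(ω·C) = 0 - j84.93 Ω
Step 3 — Series combination: Z_total = R + C = 243 - j84.93 Ω = 257.4∠-19.3° Ω.
Step 4 — Source phasor: V = 5.58∠45.0° V = 3.946 + j3.946 V.
Step 5 — Current: I = V / Z = 0.009412 + j0.01953 A = 0.02168∠64.3° A.
Step 6 — Complex power: S = V·I* = 0.1142 - j0.03991 VA.
Step 7 — Real power: P = Re(S) = 0.1142 W.
Step 8 — Reactive power: Q = Im(S) = -0.03991 VAR.
Step 9 — Apparent power: |S| = 0.121 VA.
Step 10 — Power factor: PF = P/|S| = 0.944 (leading).

(a) P = 0.1142 W  (b) Q = -0.03991 VAR  (c) S = 0.121 VA  (d) PF = 0.944 (leading)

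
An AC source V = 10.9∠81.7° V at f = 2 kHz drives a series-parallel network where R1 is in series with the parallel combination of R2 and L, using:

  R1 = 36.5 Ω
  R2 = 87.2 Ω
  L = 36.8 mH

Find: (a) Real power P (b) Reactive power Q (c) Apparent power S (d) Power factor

Step 1 — Angular frequency: ω = 2π·f = 2π·2000 = 1.257e+04 rad/s.
Step 2 — Component impedances:
  R1: Z = R = 36.5 Ω
  R2: Z = R = 87.2 Ω
  L: Z = jωL = j·1.257e+04·0.0368 = 0 + j462.4 Ω
Step 3 — Parallel branch: R2 || L = 1/(1/R2 + 1/L) = 84.21 + j15.88 Ω.
Step 4 — Series with R1: Z_total = R1 + (R2 || L) = 120.7 + j15.88 Ω = 121.7∠7.5° Ω.
Step 5 — Source phasor: V = 10.9∠81.7° V = 1.573 + j10.79 V.
Step 6 — Current: I = V / Z = 0.02437 + j0.08615 A = 0.08953∠74.2° A.
Step 7 — Complex power: S = V·I* = 0.9676 + j0.1273 VA.
Step 8 — Real power: P = Re(S) = 0.9676 W.
Step 9 — Reactive power: Q = Im(S) = 0.1273 VAR.
Step 10 — Apparent power: |S| = 0.9759 VA.
Step 11 — Power factor: PF = P/|S| = 0.9915 (lagging).

(a) P = 0.9676 W  (b) Q = 0.1273 VAR  (c) S = 0.9759 VA  (d) PF = 0.9915 (lagging)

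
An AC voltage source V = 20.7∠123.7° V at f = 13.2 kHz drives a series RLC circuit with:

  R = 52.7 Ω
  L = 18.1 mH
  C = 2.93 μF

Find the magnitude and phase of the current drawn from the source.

Step 1 — Angular frequency: ω = 2π·f = 2π·1.32e+04 = 8.294e+04 rad/s.
Step 2 — Component impedances:
  R: Z = R = 52.7 Ω
  L: Z = jωL = j·8.294e+04·0.0181 = 0 + j1501 Ω
  C: Z = 1/(jωC) = -j/(ω·C) = 0 - j4.115 Ω
Step 3 — Series combination: Z_total = R + L + C = 52.7 + j1497 Ω = 1498∠88.0° Ω.
Step 4 — Source phasor: V = 20.7∠123.7° V = -11.49 + j17.22 V.
Step 5 — Ohm's law: I = V / Z_total = (-11.49 + j17.22) / (52.7 + j1497) = 0.01122 + j0.008067 A.
Step 6 — Convert to polar: |I| = 0.01382 A, ∠I = 35.7°.

I = 0.01382∠35.7° A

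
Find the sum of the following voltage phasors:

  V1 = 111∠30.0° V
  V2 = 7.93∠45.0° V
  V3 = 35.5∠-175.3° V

Step 1 — Convert each phasor to rectangular form:
  V1 = 111·(cos(30.0°) + j·sin(30.0°)) = 96.13 + j55.5 V
  V2 = 7.93·(cos(45.0°) + j·sin(45.0°)) = 5.607 + j5.607 V
  V3 = 35.5·(cos(-175.3°) + j·sin(-175.3°)) = -35.38 - j2.909 V
Step 2 — Sum components: V_total = 66.36 + j58.2 V.
Step 3 — Convert to polar: |V_total| = 88.26 V, ∠V_total = 41.3°.

V_total = 88.26∠41.3° V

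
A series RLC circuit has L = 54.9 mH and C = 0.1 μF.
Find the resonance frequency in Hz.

Step 1 — Resonance condition Im(Z)=0 gives ω₀ = 1/√(LC).
Step 2 — ω₀ = 1/√(0.0549·1e-07) = 1.35e+04 rad/s.
Step 3 — f₀ = ω₀/(2π) = 2148 Hz.

f₀ = 2148 Hz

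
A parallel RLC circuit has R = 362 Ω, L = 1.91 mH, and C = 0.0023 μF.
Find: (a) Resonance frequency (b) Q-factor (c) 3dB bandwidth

Step 1 — Resonance: ω₀ = 1/√(LC) = 1/√(0.00191·2.3e-09) = 4.771e+05 rad/s.
Step 2 — f₀ = ω₀/(2π) = 7.593e+04 Hz.
Step 3 — Parallel Q: Q = R/(ω₀L) = 362/(4.771e+05·0.00191) = 0.3972.
Step 4 — Bandwidth: Δω = ω₀/Q = 1.201e+06 rad/s; BW = Δω/(2π) = 1.912e+05 Hz.

(a) f₀ = 7.593e+04 Hz  (b) Q = 0.3972  (c) BW = 1.912e+05 Hz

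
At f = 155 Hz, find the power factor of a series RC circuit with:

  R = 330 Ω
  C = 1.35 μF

Step 1 — Angular frequency: ω = 2π·f = 2π·155 = 973.9 rad/s.
Step 2 — Component impedances:
  R: Z = R = 330 Ω
  C: Z = 1/(jωC) = -j/(ω·C) = 0 - j760.6 Ω
Step 3 — Series combination: Z_total = R + C = 330 - j760.6 Ω = 829.1∠-66.5° Ω.
Step 4 — Power factor: PF = cos(φ) = Re(Z)/|Z| = 330/829.1 = 0.398.
Step 5 — Type: Im(Z) = -760.6 ⇒ leading (phase φ = -66.5°).

PF = 0.398 (leading, φ = -66.5°)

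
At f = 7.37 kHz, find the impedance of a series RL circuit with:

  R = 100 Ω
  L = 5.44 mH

Step 1 — Angular frequency: ω = 2π·f = 2π·7370 = 4.631e+04 rad/s.
Step 2 — Component impedances:
  R: Z = R = 100 Ω
  L: Z = jωL = j·4.631e+04·0.00544 = 0 + j251.9 Ω
Step 3 — Series combination: Z_total = R + L = 100 + j251.9 Ω = 271∠68.3° Ω.

Z = 100 + j251.9 Ω = 271∠68.3° Ω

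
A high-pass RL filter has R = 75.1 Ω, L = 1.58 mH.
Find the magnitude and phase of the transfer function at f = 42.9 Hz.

Step 1 — Angular frequency: ω = 2π·42.9 = 269.5 rad/s.
Step 2 — Transfer function: H(jω) = jωL/(R + jωL).
Step 3 — Numerator jωL = j·0.4259; denominator R + jωL = 75.1 + j0.4259.
Step 4 — H = 3.216e-05 + j0.005671.
Step 5 — Magnitude: |H| = 0.005671 (-44.9 dB); phase: φ = 89.7°.

|H| = 0.005671 (-44.9 dB), φ = 89.7°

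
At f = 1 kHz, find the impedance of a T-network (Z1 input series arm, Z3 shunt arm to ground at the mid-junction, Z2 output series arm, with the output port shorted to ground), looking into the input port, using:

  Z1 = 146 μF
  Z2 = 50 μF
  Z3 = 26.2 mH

Step 1 — Angular frequency: ω = 2π·f = 2π·1000 = 6283 rad/s.
Step 2 — Component impedances:
  Z1: Z = 1/(jωC) = -j/(ω·C) = 0 - j1.09 Ω
  Z2: Z = 1/(jωC) = -j/(ω·C) = 0 - j3.183 Ω
  Z3: Z = jωL = j·6283·0.0262 = 0 + j164.6 Ω
Step 3 — With the output port shorted to ground, the output series arm Z2 runs from the junction to ground; the shunt arm Z3 also runs from the junction to ground. They appear in parallel: Z3 || Z2 = 0 - j3.246 Ω.
Step 4 — Series with input arm Z1: Z_in = Z1 + (Z3 || Z2) = 0 - j4.336 Ω = 4.336∠-90.0° Ω.

Z = 0 - j4.336 Ω = 4.336∠-90.0° Ω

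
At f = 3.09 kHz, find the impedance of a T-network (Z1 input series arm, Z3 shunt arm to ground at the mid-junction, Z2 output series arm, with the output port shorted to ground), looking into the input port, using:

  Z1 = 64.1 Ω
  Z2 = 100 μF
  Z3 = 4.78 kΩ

Step 1 — Angular frequency: ω = 2π·f = 2π·3090 = 1.942e+04 rad/s.
Step 2 — Component impedances:
  Z1: Z = R = 64.1 Ω
  Z2: Z = 1/(jωC) = -j/(ω·C) = 0 - j0.5151 Ω
  Z3: Z = R = 4780 Ω
Step 3 — With the output port shorted to ground, the output series arm Z2 runs from the junction to ground; the shunt arm Z3 also runs from the junction to ground. They appear in parallel: Z3 || Z2 = 5.55e-05 - j0.5151 Ω.
Step 4 — Series with input arm Z1: Z_in = Z1 + (Z3 || Z2) = 64.1 - j0.5151 Ω = 64.1∠-0.5° Ω.

Z = 64.1 - j0.5151 Ω = 64.1∠-0.5° Ω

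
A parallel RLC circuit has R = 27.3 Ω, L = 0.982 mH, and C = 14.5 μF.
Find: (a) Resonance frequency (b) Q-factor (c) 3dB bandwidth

Step 1 — Resonance: ω₀ = 1/√(LC) = 1/√(0.000982·1.45e-05) = 8380 rad/s.
Step 2 — f₀ = ω₀/(2π) = 1334 Hz.
Step 3 — Parallel Q: Q = R/(ω₀L) = 27.3/(8380·0.000982) = 3.317.
Step 4 — Bandwidth: Δω = ω₀/Q = 2526 rad/s; BW = Δω/(2π) = 402.1 Hz.

(a) f₀ = 1334 Hz  (b) Q = 3.317  (c) BW = 402.1 Hz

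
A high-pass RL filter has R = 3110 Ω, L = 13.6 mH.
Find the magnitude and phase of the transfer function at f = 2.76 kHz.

Step 1 — Angular frequency: ω = 2π·2760 = 1.734e+04 rad/s.
Step 2 — Transfer function: H(jω) = jωL/(R + jωL).
Step 3 — Numerator jωL = j·235.8; denominator R + jωL = 3110 + j235.8.
Step 4 — H = 0.005718 + j0.0754.
Step 5 — Magnitude: |H| = 0.07562 (-22.4 dB); phase: φ = 85.7°.

|H| = 0.07562 (-22.4 dB), φ = 85.7°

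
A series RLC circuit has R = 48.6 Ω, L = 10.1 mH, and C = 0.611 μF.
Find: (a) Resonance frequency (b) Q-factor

Step 1 — Resonance condition Im(Z)=0 gives ω₀ = 1/√(LC).
Step 2 — ω₀ = 1/√(0.0101·6.11e-07) = 1.273e+04 rad/s.
Step 3 — f₀ = ω₀/(2π) = 2026 Hz.
Step 4 — Series Q: Q = ω₀L/R = 1.273e+04·0.0101/48.6 = 2.645.

(a) f₀ = 2026 Hz  (b) Q = 2.645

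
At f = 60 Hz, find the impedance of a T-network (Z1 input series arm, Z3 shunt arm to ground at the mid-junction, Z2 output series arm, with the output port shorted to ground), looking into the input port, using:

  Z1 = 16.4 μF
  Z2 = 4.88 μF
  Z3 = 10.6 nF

Step 1 — Angular frequency: ω = 2π·f = 2π·60 = 377 rad/s.
Step 2 — Component impedances:
  Z1: Z = 1/(jωC) = -j/(ω·C) = 0 - j161.7 Ω
  Z2: Z = 1/(jωC) = -j/(ω·C) = 0 - j543.6 Ω
  Z3: Z = 1/(jωC) = -j/(ω·C) = 0 - j2.502e+05 Ω
Step 3 — With the output port shorted to ground, the output series arm Z2 runs from the junction to ground; the shunt arm Z3 also runs from the junction to ground. They appear in parallel: Z3 || Z2 = 0 - j542.4 Ω.
Step 4 — Series with input arm Z1: Z_in = Z1 + (Z3 || Z2) = 0 - j704.1 Ω = 704.1∠-90.0° Ω.

Z = 0 - j704.1 Ω = 704.1∠-90.0° Ω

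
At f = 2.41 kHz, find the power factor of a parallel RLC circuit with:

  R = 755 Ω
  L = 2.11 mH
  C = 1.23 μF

Step 1 — Angular frequency: ω = 2π·f = 2π·2410 = 1.514e+04 rad/s.
Step 2 — Component impedances:
  R: Z = R = 755 Ω
  L: Z = jωL = j·1.514e+04·0.00211 = 0 + j31.95 Ω
  C: Z = 1/(jωC) = -j/(ω·C) = 0 - j53.69 Ω
Step 3 — Parallel combination: 1/Z_total = 1/R + 1/L + 1/C; Z_total = 8.158 + j78.06 Ω = 78.48∠84.0° Ω.
Step 4 — Power factor: PF = cos(φ) = Re(Z)/|Z| = 8.1578/78.48 = 0.1039.
Step 5 — Type: Im(Z) = 78.06 ⇒ lagging (phase φ = 84.0°).

PF = 0.1039 (lagging, φ = 84.0°)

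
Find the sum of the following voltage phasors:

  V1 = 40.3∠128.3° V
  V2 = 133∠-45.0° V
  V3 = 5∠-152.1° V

Step 1 — Convert each phasor to rectangular form:
  V1 = 40.3·(cos(128.3°) + j·sin(128.3°)) = -24.98 + j31.63 V
  V2 = 133·(cos(-45.0°) + j·sin(-45.0°)) = 94.05 - j94.05 V
  V3 = 5·(cos(-152.1°) + j·sin(-152.1°)) = -4.419 - j2.34 V
Step 2 — Sum components: V_total = 64.65 - j64.76 V.
Step 3 — Convert to polar: |V_total| = 91.51 V, ∠V_total = -45.0°.

V_total = 91.51∠-45.0° V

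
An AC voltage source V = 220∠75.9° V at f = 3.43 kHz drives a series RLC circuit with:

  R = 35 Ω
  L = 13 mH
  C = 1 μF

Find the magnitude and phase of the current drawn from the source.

Step 1 — Angular frequency: ω = 2π·f = 2π·3430 = 2.155e+04 rad/s.
Step 2 — Component impedances:
  R: Z = R = 35 Ω
  L: Z = jωL = j·2.155e+04·0.013 = 0 + j280.2 Ω
  C: Z = 1/(jωC) = -j/(ω·C) = 0 - j46.4 Ω
Step 3 — Series combination: Z_total = R + L + C = 35 + j233.8 Ω = 236.4∠81.5° Ω.
Step 4 — Source phasor: V = 220∠75.9° V = 53.6 + j213.4 V.
Step 5 — Ohm's law: I = V / Z_total = (53.6 + j213.4) / (35 + j233.8) = 0.9263 - j0.09058 A.
Step 6 — Convert to polar: |I| = 0.9307 A, ∠I = -5.6°.

I = 0.9307∠-5.6° A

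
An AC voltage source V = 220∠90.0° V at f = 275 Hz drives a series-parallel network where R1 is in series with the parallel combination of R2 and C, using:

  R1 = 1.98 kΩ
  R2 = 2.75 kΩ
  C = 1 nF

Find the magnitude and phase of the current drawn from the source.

Step 1 — Angular frequency: ω = 2π·f = 2π·275 = 1728 rad/s.
Step 2 — Component impedances:
  R1: Z = R = 1980 Ω
  R2: Z = R = 2750 Ω
  C: Z = 1/(jωC) = -j/(ω·C) = 0 - j5.787e+05 Ω
Step 3 — Parallel branch: R2 || C = 1/(1/R2 + 1/C) = 2750 - j13.07 Ω.
Step 4 — Series with R1: Z_total = R1 + (R2 || C) = 4730 - j13.07 Ω = 4730∠-0.2° Ω.
Step 5 — Source phasor: V = 220∠90.0° V = 0 + j220 V.
Step 6 — Ohm's law: I = V / Z_total = (0 + j220) / (4730 - j13.07) = -0.0001285 + j0.04651 A.
Step 7 — Convert to polar: |I| = 0.04651 A, ∠I = 90.2°.

I = 0.04651∠90.2° A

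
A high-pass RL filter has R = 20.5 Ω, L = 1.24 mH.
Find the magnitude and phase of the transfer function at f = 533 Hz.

Step 1 — Angular frequency: ω = 2π·533 = 3349 rad/s.
Step 2 — Transfer function: H(jω) = jωL/(R + jωL).
Step 3 — Numerator jωL = j·4.153; denominator R + jωL = 20.5 + j4.153.
Step 4 — H = 0.03942 + j0.1946.
Step 5 — Magnitude: |H| = 0.1985 (-14.0 dB); phase: φ = 78.5°.

|H| = 0.1985 (-14.0 dB), φ = 78.5°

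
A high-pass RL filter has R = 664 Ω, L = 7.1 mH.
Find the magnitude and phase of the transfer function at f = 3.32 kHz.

Step 1 — Angular frequency: ω = 2π·3320 = 2.086e+04 rad/s.
Step 2 — Transfer function: H(jω) = jωL/(R + jωL).
Step 3 — Numerator jωL = j·148.1; denominator R + jωL = 664 + j148.1.
Step 4 — H = 0.04739 + j0.2125.
Step 5 — Magnitude: |H| = 0.2177 (-13.2 dB); phase: φ = 77.4°.

|H| = 0.2177 (-13.2 dB), φ = 77.4°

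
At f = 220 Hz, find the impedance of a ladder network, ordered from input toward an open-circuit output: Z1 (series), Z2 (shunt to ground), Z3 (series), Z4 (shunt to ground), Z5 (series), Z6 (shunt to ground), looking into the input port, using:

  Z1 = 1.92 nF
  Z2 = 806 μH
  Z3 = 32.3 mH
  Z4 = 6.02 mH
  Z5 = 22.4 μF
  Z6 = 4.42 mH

Step 1 — Angular frequency: ω = 2π·f = 2π·220 = 1382 rad/s.
Step 2 — Component impedances:
  Z1: Z = 1/(jωC) = -j/(ω·C) = 0 - j3.768e+05 Ω
  Z2: Z = jωL = j·1382·0.000806 = 0 + j1.114 Ω
  Z3: Z = jωL = j·1382·0.0323 = 0 + j44.65 Ω
  Z4: Z = jωL = j·1382·0.00602 = 0 + j8.321 Ω
  Z5: Z = 1/(jωC) = -j/(ω·C) = 0 - j32.3 Ω
  Z6: Z = jωL = j·1382·0.00442 = 0 + j6.11 Ω
Step 3 — Ladder network (open output): work backward from the far end, alternating series and parallel combinations. Z_in = 0 - j3.768e+05 Ω = 3.768e+05∠-90.0° Ω.

Z = 0 - j3.768e+05 Ω = 3.768e+05∠-90.0° Ω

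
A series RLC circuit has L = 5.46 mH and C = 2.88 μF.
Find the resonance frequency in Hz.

Step 1 — Resonance condition Im(Z)=0 gives ω₀ = 1/√(LC).
Step 2 — ω₀ = 1/√(0.00546·2.88e-06) = 7975 rad/s.
Step 3 — f₀ = ω₀/(2π) = 1269 Hz.

f₀ = 1269 Hz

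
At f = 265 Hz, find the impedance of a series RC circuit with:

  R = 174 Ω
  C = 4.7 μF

Step 1 — Angular frequency: ω = 2π·f = 2π·265 = 1665 rad/s.
Step 2 — Component impedances:
  R: Z = R = 174 Ω
  C: Z = 1/(jωC) = -j/(ω·C) = 0 - j127.8 Ω
Step 3 — Series combination: Z_total = R + C = 174 - j127.8 Ω = 215.9∠-36.3° Ω.

Z = 174 - j127.8 Ω = 215.9∠-36.3° Ω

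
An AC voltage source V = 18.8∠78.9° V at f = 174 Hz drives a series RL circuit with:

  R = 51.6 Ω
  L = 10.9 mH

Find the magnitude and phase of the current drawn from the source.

Step 1 — Angular frequency: ω = 2π·f = 2π·174 = 1093 rad/s.
Step 2 — Component impedances:
  R: Z = R = 51.6 Ω
  L: Z = jωL = j·1093·0.0109 = 0 + j11.92 Ω
Step 3 — Series combination: Z_total = R + L = 51.6 + j11.92 Ω = 52.96∠13.0° Ω.
Step 4 — Source phasor: V = 18.8∠78.9° V = 3.619 + j18.45 V.
Step 5 — Ohm's law: I = V / Z_total = (3.619 + j18.45) / (51.6 + j11.92) = 0.145 + j0.324 A.
Step 6 — Convert to polar: |I| = 0.355 A, ∠I = 65.9°.

I = 0.355∠65.9° A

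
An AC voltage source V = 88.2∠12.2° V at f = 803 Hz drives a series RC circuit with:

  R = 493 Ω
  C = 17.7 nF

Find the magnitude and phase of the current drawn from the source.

Step 1 — Angular frequency: ω = 2π·f = 2π·803 = 5045 rad/s.
Step 2 — Component impedances:
  R: Z = R = 493 Ω
  C: Z = 1/(jωC) = -j/(ω·C) = 0 - j1.12e+04 Ω
Step 3 — Series combination: Z_total = R + C = 493 - j1.12e+04 Ω = 1.121e+04∠-87.5° Ω.
Step 4 — Source phasor: V = 88.2∠12.2° V = 86.21 + j18.64 V.
Step 5 — Ohm's law: I = V / Z_total = (86.21 + j18.64) / (493 - j1.12e+04) = -0.001323 + j0.007757 A.
Step 6 — Convert to polar: |I| = 0.007869 A, ∠I = 99.7°.

I = 0.007869∠99.7° A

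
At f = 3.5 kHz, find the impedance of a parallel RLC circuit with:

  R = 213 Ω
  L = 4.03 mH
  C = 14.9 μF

Step 1 — Angular frequency: ω = 2π·f = 2π·3500 = 2.199e+04 rad/s.
Step 2 — Component impedances:
  R: Z = R = 213 Ω
  L: Z = jωL = j·2.199e+04·0.00403 = 0 + j88.62 Ω
  C: Z = 1/(jωC) = -j/(ω·C) = 0 - j3.052 Ω
Step 3 — Parallel combination: 1/Z_total = 1/R + 1/L + 1/C; Z_total = 0.04689 - j3.16 Ω = 3.16∠-89.1° Ω.

Z = 0.04689 - j3.16 Ω = 3.16∠-89.1° Ω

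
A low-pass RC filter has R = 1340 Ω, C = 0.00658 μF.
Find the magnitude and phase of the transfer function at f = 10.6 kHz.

Step 1 — Angular frequency: ω = 2π·1.06e+04 = 6.66e+04 rad/s.
Step 2 — Transfer function: H(jω) = 1/(1 + jωRC).
Step 3 — Denominator: 1 + jωRC = 1 + j·6.66e+04·1340·6.58e-09 = 1 + j0.5872.
Step 4 — H = 0.7436 - j0.4367.
Step 5 — Magnitude: |H| = 0.8623 (-1.3 dB); phase: φ = -30.4°.

|H| = 0.8623 (-1.3 dB), φ = -30.4°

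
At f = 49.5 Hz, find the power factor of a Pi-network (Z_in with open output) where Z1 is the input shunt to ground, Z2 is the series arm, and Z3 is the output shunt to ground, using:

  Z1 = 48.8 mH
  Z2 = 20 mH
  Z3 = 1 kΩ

Step 1 — Angular frequency: ω = 2π·f = 2π·49.5 = 311 rad/s.
Step 2 — Component impedances:
  Z1: Z = jωL = j·311·0.0488 = 0 + j15.18 Ω
  Z2: Z = jωL = j·311·0.02 = 0 + j6.22 Ω
  Z3: Z = R = 1000 Ω
Step 3 — With open output, the series arm Z2 and the output shunt Z3 appear in series to ground: Z2 + Z3 = 1000 + j6.22 Ω.
Step 4 — Parallel with input shunt Z1: Z_in = Z1 || (Z2 + Z3) = 0.2303 + j15.17 Ω = 15.17∠89.1° Ω.
Step 5 — Power factor: PF = cos(φ) = Re(Z)/|Z| = 0.23026/15.174 = 0.01517.
Step 6 — Type: Im(Z) = 15.17 ⇒ lagging (phase φ = 89.1°).

PF = 0.01517 (lagging, φ = 89.1°)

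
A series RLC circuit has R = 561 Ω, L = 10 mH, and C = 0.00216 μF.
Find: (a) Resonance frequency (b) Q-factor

Step 1 — Resonance condition Im(Z)=0 gives ω₀ = 1/√(LC).
Step 2 — ω₀ = 1/√(0.01·2.16e-09) = 2.152e+05 rad/s.
Step 3 — f₀ = ω₀/(2π) = 3.424e+04 Hz.
Step 4 — Series Q: Q = ω₀L/R = 2.152e+05·0.01/561 = 3.835.

(a) f₀ = 3.424e+04 Hz  (b) Q = 3.835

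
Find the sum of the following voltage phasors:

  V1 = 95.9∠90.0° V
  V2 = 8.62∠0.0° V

Step 1 — Convert each phasor to rectangular form:
  V1 = 95.9·(cos(90.0°) + j·sin(90.0°)) = 0 + j95.9 V
  V2 = 8.62·(cos(0.0°) + j·sin(0.0°)) = 8.62 V
Step 2 — Sum components: V_total = 8.62 + j95.9 V.
Step 3 — Convert to polar: |V_total| = 96.29 V, ∠V_total = 84.9°.

V_total = 96.29∠84.9° V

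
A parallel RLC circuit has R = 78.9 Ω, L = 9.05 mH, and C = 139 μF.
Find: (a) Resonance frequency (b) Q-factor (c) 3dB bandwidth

Step 1 — Resonance: ω₀ = 1/√(LC) = 1/√(0.00905·0.000139) = 891.6 rad/s.
Step 2 — f₀ = ω₀/(2π) = 141.9 Hz.
Step 3 — Parallel Q: Q = R/(ω₀L) = 78.9/(891.6·0.00905) = 9.778.
Step 4 — Bandwidth: Δω = ω₀/Q = 91.18 rad/s; BW = Δω/(2π) = 14.51 Hz.

(a) f₀ = 141.9 Hz  (b) Q = 9.778  (c) BW = 14.51 Hz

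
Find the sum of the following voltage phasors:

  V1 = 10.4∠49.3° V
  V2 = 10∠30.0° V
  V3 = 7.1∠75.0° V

Step 1 — Convert each phasor to rectangular form:
  V1 = 10.4·(cos(49.3°) + j·sin(49.3°)) = 6.782 + j7.885 V
  V2 = 10·(cos(30.0°) + j·sin(30.0°)) = 8.66 + j5 V
  V3 = 7.1·(cos(75.0°) + j·sin(75.0°)) = 1.838 + j6.858 V
Step 2 — Sum components: V_total = 17.28 + j19.74 V.
Step 3 — Convert to polar: |V_total| = 26.24 V, ∠V_total = 48.8°.

V_total = 26.24∠48.8° V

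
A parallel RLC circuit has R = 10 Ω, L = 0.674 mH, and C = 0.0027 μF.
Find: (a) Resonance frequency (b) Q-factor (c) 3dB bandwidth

Step 1 — Resonance: ω₀ = 1/√(LC) = 1/√(0.000674·2.7e-09) = 7.413e+05 rad/s.
Step 2 — f₀ = ω₀/(2π) = 1.18e+05 Hz.
Step 3 — Parallel Q: Q = R/(ω₀L) = 10/(7.413e+05·0.000674) = 0.02001.
Step 4 — Bandwidth: Δω = ω₀/Q = 3.704e+07 rad/s; BW = Δω/(2π) = 5.895e+06 Hz.

(a) f₀ = 1.18e+05 Hz  (b) Q = 0.02001  (c) BW = 5.895e+06 Hz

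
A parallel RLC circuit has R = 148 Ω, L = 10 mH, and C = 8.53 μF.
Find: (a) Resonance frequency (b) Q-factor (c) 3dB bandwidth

Step 1 — Resonance: ω₀ = 1/√(LC) = 1/√(0.01·8.53e-06) = 3424 rad/s.
Step 2 — f₀ = ω₀/(2π) = 544.9 Hz.
Step 3 — Parallel Q: Q = R/(ω₀L) = 148/(3424·0.01) = 4.323.
Step 4 — Bandwidth: Δω = ω₀/Q = 792.1 rad/s; BW = Δω/(2π) = 126.1 Hz.

(a) f₀ = 544.9 Hz  (b) Q = 4.323  (c) BW = 126.1 Hz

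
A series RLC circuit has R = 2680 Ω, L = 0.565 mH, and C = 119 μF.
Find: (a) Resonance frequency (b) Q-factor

Step 1 — Resonance condition Im(Z)=0 gives ω₀ = 1/√(LC).
Step 2 — ω₀ = 1/√(0.000565·0.000119) = 3857 rad/s.
Step 3 — f₀ = ω₀/(2π) = 613.8 Hz.
Step 4 — Series Q: Q = ω₀L/R = 3857·0.000565/2680 = 0.000813.

(a) f₀ = 613.8 Hz  (b) Q = 0.000813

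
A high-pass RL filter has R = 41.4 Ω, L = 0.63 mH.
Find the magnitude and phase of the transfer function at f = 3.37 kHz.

Step 1 — Angular frequency: ω = 2π·3370 = 2.117e+04 rad/s.
Step 2 — Transfer function: H(jω) = jωL/(R + jωL).
Step 3 — Numerator jωL = j·13.34; denominator R + jωL = 41.4 + j13.34.
Step 4 — H = 0.09406 + j0.2919.
Step 5 — Magnitude: |H| = 0.3067 (-10.3 dB); phase: φ = 72.1°.

|H| = 0.3067 (-10.3 dB), φ = 72.1°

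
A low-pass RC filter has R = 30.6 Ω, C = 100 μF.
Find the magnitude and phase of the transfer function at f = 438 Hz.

Step 1 — Angular frequency: ω = 2π·438 = 2752 rad/s.
Step 2 — Transfer function: H(jω) = 1/(1 + jωRC).
Step 3 — Denominator: 1 + jωRC = 1 + j·2752·30.6·0.0001 = 1 + j8.421.
Step 4 — H = 0.0139 - j0.1171.
Step 5 — Magnitude: |H| = 0.1179 (-18.6 dB); phase: φ = -83.2°.

|H| = 0.1179 (-18.6 dB), φ = -83.2°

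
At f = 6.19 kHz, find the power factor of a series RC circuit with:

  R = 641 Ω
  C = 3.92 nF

Step 1 — Angular frequency: ω = 2π·f = 2π·6190 = 3.889e+04 rad/s.
Step 2 — Component impedances:
  R: Z = R = 641 Ω
  C: Z = 1/(jωC) = -j/(ω·C) = 0 - j6559 Ω
Step 3 — Series combination: Z_total = R + C = 641 - j6559 Ω = 6590∠-84.4° Ω.
Step 4 — Power factor: PF = cos(φ) = Re(Z)/|Z| = 641/6590.3 = 0.09726.
Step 5 — Type: Im(Z) = -6559 ⇒ leading (phase φ = -84.4°).

PF = 0.09726 (leading, φ = -84.4°)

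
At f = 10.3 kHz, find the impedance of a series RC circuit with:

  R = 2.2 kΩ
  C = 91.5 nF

Step 1 — Angular frequency: ω = 2π·f = 2π·1.03e+04 = 6.472e+04 rad/s.
Step 2 — Component impedances:
  R: Z = R = 2200 Ω
  C: Z = 1/(jωC) = -j/(ω·C) = 0 - j168.9 Ω
Step 3 — Series combination: Z_total = R + C = 2200 - j168.9 Ω = 2206∠-4.4° Ω.

Z = 2200 - j168.9 Ω = 2206∠-4.4° Ω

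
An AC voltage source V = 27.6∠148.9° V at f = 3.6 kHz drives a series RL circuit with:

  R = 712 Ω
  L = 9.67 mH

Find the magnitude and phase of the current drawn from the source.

Step 1 — Angular frequency: ω = 2π·f = 2π·3600 = 2.262e+04 rad/s.
Step 2 — Component impedances:
  R: Z = R = 712 Ω
  L: Z = jωL = j·2.262e+04·0.00967 = 0 + j218.7 Ω
Step 3 — Series combination: Z_total = R + L = 712 + j218.7 Ω = 744.8∠17.1° Ω.
Step 4 — Source phasor: V = 27.6∠148.9° V = -23.63 + j14.26 V.
Step 5 — Ohm's law: I = V / Z_total = (-23.63 + j14.26) / (712 + j218.7) = -0.02471 + j0.02761 A.
Step 6 — Convert to polar: |I| = 0.03705 A, ∠I = 131.8°.

I = 0.03705∠131.8° A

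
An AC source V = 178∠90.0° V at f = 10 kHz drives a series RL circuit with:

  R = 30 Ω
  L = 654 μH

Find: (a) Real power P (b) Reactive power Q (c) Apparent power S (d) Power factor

Step 1 — Angular frequency: ω = 2π·f = 2π·1e+04 = 6.283e+04 rad/s.
Step 2 — Component impedances:
  R: Z = R = 30 Ω
  L: Z = jωL = j·6.283e+04·0.000654 = 0 + j41.09 Ω
Step 3 — Series combination: Z_total = R + L = 30 + j41.09 Ω = 50.88∠53.9° Ω.
Step 4 — Source phasor: V = 178∠90.0° V = 0 + j178 V.
Step 5 — Current: I = V / Z = 2.826 + j2.063 A = 3.499∠36.1° A.
Step 6 — Complex power: S = V·I* = 367.2 + j503 VA.
Step 7 — Real power: P = Re(S) = 367.2 W.
Step 8 — Reactive power: Q = Im(S) = 503 VAR.
Step 9 — Apparent power: |S| = 622.7 VA.
Step 10 — Power factor: PF = P/|S| = 0.5896 (lagging).

(a) P = 367.2 W  (b) Q = 503 VAR  (c) S = 622.7 VA  (d) PF = 0.5896 (lagging)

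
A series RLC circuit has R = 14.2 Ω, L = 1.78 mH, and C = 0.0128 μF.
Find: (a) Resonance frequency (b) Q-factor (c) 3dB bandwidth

Step 1 — Resonance: ω₀ = 1/√(LC) = 1/√(0.00178·1.28e-08) = 2.095e+05 rad/s.
Step 2 — f₀ = ω₀/(2π) = 3.334e+04 Hz.
Step 3 — Series Q: Q = ω₀L/R = 2.095e+05·0.00178/14.2 = 26.26.
Step 4 — Bandwidth: Δω = ω₀/Q = 7978 rad/s; BW = Δω/(2π) = 1270 Hz.

(a) f₀ = 3.334e+04 Hz  (b) Q = 26.26  (c) BW = 1270 Hz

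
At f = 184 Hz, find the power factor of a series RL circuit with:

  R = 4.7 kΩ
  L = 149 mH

Step 1 — Angular frequency: ω = 2π·f = 2π·184 = 1156 rad/s.
Step 2 — Component impedances:
  R: Z = R = 4700 Ω
  L: Z = jωL = j·1156·0.149 = 0 + j172.3 Ω
Step 3 — Series combination: Z_total = R + L = 4700 + j172.3 Ω = 4703∠2.1° Ω.
Step 4 — Power factor: PF = cos(φ) = Re(Z)/|Z| = 4700/4703.2 = 0.9993.
Step 5 — Type: Im(Z) = 172.3 ⇒ lagging (phase φ = 2.1°).

PF = 0.9993 (lagging, φ = 2.1°)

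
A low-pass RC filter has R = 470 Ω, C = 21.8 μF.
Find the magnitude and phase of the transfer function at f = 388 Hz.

Step 1 — Angular frequency: ω = 2π·388 = 2438 rad/s.
Step 2 — Transfer function: H(jω) = 1/(1 + jωRC).
Step 3 — Denominator: 1 + jωRC = 1 + j·2438·470·2.18e-05 = 1 + j24.98.
Step 4 — H = 0.0016 - j0.03997.
Step 5 — Magnitude: |H| = 0.04 (-28.0 dB); phase: φ = -87.7°.

|H| = 0.04 (-28.0 dB), φ = -87.7°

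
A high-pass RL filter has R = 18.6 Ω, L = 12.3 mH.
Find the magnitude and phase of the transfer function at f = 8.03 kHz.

Step 1 — Angular frequency: ω = 2π·8030 = 5.045e+04 rad/s.
Step 2 — Transfer function: H(jω) = jωL/(R + jωL).
Step 3 — Numerator jωL = j·620.6; denominator R + jωL = 18.6 + j620.6.
Step 4 — H = 0.9991 + j0.02994.
Step 5 — Magnitude: |H| = 0.9996 (-0.0 dB); phase: φ = 1.7°.

|H| = 0.9996 (-0.0 dB), φ = 1.7°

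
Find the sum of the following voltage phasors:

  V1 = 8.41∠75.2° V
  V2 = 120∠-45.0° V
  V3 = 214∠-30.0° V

Step 1 — Convert each phasor to rectangular form:
  V1 = 8.41·(cos(75.2°) + j·sin(75.2°)) = 2.148 + j8.131 V
  V2 = 120·(cos(-45.0°) + j·sin(-45.0°)) = 84.85 - j84.85 V
  V3 = 214·(cos(-30.0°) + j·sin(-30.0°)) = 185.3 - j107 V
Step 2 — Sum components: V_total = 272.3 - j183.7 V.
Step 3 — Convert to polar: |V_total| = 328.5 V, ∠V_total = -34.0°.

V_total = 328.5∠-34.0° V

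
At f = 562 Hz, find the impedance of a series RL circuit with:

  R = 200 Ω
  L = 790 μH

Step 1 — Angular frequency: ω = 2π·f = 2π·562 = 3531 rad/s.
Step 2 — Component impedances:
  R: Z = R = 200 Ω
  L: Z = jωL = j·3531·0.00079 = 0 + j2.79 Ω
Step 3 — Series combination: Z_total = R + L = 200 + j2.79 Ω = 200∠0.8° Ω.

Z = 200 + j2.79 Ω = 200∠0.8° Ω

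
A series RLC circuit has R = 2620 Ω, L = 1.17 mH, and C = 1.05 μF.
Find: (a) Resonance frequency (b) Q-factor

Step 1 — Resonance condition Im(Z)=0 gives ω₀ = 1/√(LC).
Step 2 — ω₀ = 1/√(0.00117·1.05e-06) = 2.853e+04 rad/s.
Step 3 — f₀ = ω₀/(2π) = 4541 Hz.
Step 4 — Series Q: Q = ω₀L/R = 2.853e+04·0.00117/2620 = 0.01274.

(a) f₀ = 4541 Hz  (b) Q = 0.01274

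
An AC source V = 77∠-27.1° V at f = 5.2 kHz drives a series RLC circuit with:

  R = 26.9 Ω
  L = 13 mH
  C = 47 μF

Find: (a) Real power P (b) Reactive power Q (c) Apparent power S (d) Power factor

Step 1 — Angular frequency: ω = 2π·f = 2π·5200 = 3.267e+04 rad/s.
Step 2 — Component impedances:
  R: Z = R = 26.9 Ω
  L: Z = jωL = j·3.267e+04·0.013 = 0 + j424.7 Ω
  C: Z = 1/(jωC) = -j/(ω·C) = 0 - j0.6512 Ω
Step 3 — Series combination: Z_total = R + L + C = 26.9 + j424.1 Ω = 424.9∠86.4° Ω.
Step 4 — Source phasor: V = 77∠-27.1° V = 68.55 - j35.08 V.
Step 5 — Current: I = V / Z = -0.07217 - j0.1662 A = 0.1812∠-113.5° A.
Step 6 — Complex power: S = V·I* = 0.8832 + j13.92 VA.
Step 7 — Real power: P = Re(S) = 0.8832 W.
Step 8 — Reactive power: Q = Im(S) = 13.92 VAR.
Step 9 — Apparent power: |S| = 13.95 VA.
Step 10 — Power factor: PF = P/|S| = 0.0633 (lagging).

(a) P = 0.8832 W  (b) Q = 13.92 VAR  (c) S = 13.95 VA  (d) PF = 0.0633 (lagging)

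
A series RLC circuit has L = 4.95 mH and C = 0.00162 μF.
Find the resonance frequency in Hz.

Step 1 — Resonance condition Im(Z)=0 gives ω₀ = 1/√(LC).
Step 2 — ω₀ = 1/√(0.00495·1.62e-09) = 3.531e+05 rad/s.
Step 3 — f₀ = ω₀/(2π) = 5.62e+04 Hz.

f₀ = 5.62e+04 Hz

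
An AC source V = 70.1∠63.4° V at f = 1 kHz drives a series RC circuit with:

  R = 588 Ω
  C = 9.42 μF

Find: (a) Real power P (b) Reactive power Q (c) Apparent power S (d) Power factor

Step 1 — Angular frequency: ω = 2π·f = 2π·1000 = 6283 rad/s.
Step 2 — Component impedances:
  R: Z = R = 588 Ω
  C: Z = 1/(jωC) = -j/(ω·C) = 0 - j16.9 Ω
Step 3 — Series combination: Z_total = R + C = 588 - j16.9 Ω = 588.2∠-1.6° Ω.
Step 4 — Source phasor: V = 70.1∠63.4° V = 31.39 + j62.68 V.
Step 5 — Current: I = V / Z = 0.05028 + j0.108 A = 0.1192∠65.0° A.
Step 6 — Complex power: S = V·I* = 8.35 - j0.2399 VA.
Step 7 — Real power: P = Re(S) = 8.35 W.
Step 8 — Reactive power: Q = Im(S) = -0.2399 VAR.
Step 9 — Apparent power: |S| = 8.354 VA.
Step 10 — Power factor: PF = P/|S| = 0.9996 (leading).

(a) P = 8.35 W  (b) Q = -0.2399 VAR  (c) S = 8.354 VA  (d) PF = 0.9996 (leading)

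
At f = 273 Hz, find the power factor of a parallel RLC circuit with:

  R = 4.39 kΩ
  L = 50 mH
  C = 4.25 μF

Step 1 — Angular frequency: ω = 2π·f = 2π·273 = 1715 rad/s.
Step 2 — Component impedances:
  R: Z = R = 4390 Ω
  L: Z = jωL = j·1715·0.05 = 0 + j85.77 Ω
  C: Z = 1/(jωC) = -j/(ω·C) = 0 - j137.2 Ω
Step 3 — Parallel combination: 1/Z_total = 1/R + 1/L + 1/C; Z_total = 11.9 + j228.2 Ω = 228.5∠87.0° Ω.
Step 4 — Power factor: PF = cos(φ) = Re(Z)/|Z| = 11.898/228.54 = 0.05206.
Step 5 — Type: Im(Z) = 228.2 ⇒ lagging (phase φ = 87.0°).

PF = 0.05206 (lagging, φ = 87.0°)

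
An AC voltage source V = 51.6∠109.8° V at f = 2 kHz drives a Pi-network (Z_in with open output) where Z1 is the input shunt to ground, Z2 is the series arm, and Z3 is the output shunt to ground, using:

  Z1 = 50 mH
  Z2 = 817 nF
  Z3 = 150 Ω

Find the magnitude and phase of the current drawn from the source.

Step 1 — Angular frequency: ω = 2π·f = 2π·2000 = 1.257e+04 rad/s.
Step 2 — Component impedances:
  Z1: Z = jωL = j·1.257e+04·0.05 = 0 + j628.3 Ω
  Z2: Z = 1/(jωC) = -j/(ω·C) = 0 - j97.4 Ω
  Z3: Z = R = 150 Ω
Step 3 — With open output, the series arm Z2 and the output shunt Z3 appear in series to ground: Z2 + Z3 = 150 - j97.4 Ω.
Step 4 — Parallel with input shunt Z1: Z_in = Z1 || (Z2 + Z3) = 194.6 - j60.3 Ω = 203.7∠-17.2° Ω.
Step 5 — Source phasor: V = 51.6∠109.8° V = -17.48 + j48.55 V.
Step 6 — Ohm's law: I = V / Z_total = (-17.48 + j48.55) / (194.6 - j60.3) = -0.1525 + j0.2023 A.
Step 7 — Convert to polar: |I| = 0.2533 A, ∠I = 127.0°.

I = 0.2533∠127.0° A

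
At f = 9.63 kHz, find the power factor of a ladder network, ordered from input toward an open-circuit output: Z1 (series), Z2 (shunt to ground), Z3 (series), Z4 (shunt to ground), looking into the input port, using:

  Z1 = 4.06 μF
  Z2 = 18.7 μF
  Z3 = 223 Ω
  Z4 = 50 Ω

Step 1 — Angular frequency: ω = 2π·f = 2π·9630 = 6.051e+04 rad/s.
Step 2 — Component impedances:
  Z1: Z = 1/(jωC) = -j/(ω·C) = 0 - j4.071 Ω
  Z2: Z = 1/(jωC) = -j/(ω·C) = 0 - j0.8838 Ω
  Z3: Z = R = 223 Ω
  Z4: Z = R = 50 Ω
Step 3 — Ladder network (open output): work backward from the far end, alternating series and parallel combinations. Z_in = 0.002861 - j4.954 Ω = 4.954∠-90.0° Ω.
Step 4 — Power factor: PF = cos(φ) = Re(Z)/|Z| = 0.002861/4.954 = 0.0005775.
Step 5 — Type: Im(Z) = -4.954 ⇒ leading (phase φ = -90.0°).

PF = 0.0005775 (leading, φ = -90.0°)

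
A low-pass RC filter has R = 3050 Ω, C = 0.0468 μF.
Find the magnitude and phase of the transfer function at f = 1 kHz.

Step 1 — Angular frequency: ω = 2π·1000 = 6283 rad/s.
Step 2 — Transfer function: H(jω) = 1/(1 + jωRC).
Step 3 — Denominator: 1 + jωRC = 1 + j·6283·3050·4.68e-08 = 1 + j0.8969.
Step 4 — H = 0.5542 - j0.4971.
Step 5 — Magnitude: |H| = 0.7445 (-2.6 dB); phase: φ = -41.9°.

|H| = 0.7445 (-2.6 dB), φ = -41.9°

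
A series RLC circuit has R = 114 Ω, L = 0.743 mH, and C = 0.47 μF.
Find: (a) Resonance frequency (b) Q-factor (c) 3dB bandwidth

Step 1 — Resonance: ω₀ = 1/√(LC) = 1/√(0.000743·4.7e-07) = 5.351e+04 rad/s.
Step 2 — f₀ = ω₀/(2π) = 8517 Hz.
Step 3 — Series Q: Q = ω₀L/R = 5.351e+04·0.000743/114 = 0.3488.
Step 4 — Bandwidth: Δω = ω₀/Q = 1.534e+05 rad/s; BW = Δω/(2π) = 2.442e+04 Hz.

(a) f₀ = 8517 Hz  (b) Q = 0.3488  (c) BW = 2.442e+04 Hz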